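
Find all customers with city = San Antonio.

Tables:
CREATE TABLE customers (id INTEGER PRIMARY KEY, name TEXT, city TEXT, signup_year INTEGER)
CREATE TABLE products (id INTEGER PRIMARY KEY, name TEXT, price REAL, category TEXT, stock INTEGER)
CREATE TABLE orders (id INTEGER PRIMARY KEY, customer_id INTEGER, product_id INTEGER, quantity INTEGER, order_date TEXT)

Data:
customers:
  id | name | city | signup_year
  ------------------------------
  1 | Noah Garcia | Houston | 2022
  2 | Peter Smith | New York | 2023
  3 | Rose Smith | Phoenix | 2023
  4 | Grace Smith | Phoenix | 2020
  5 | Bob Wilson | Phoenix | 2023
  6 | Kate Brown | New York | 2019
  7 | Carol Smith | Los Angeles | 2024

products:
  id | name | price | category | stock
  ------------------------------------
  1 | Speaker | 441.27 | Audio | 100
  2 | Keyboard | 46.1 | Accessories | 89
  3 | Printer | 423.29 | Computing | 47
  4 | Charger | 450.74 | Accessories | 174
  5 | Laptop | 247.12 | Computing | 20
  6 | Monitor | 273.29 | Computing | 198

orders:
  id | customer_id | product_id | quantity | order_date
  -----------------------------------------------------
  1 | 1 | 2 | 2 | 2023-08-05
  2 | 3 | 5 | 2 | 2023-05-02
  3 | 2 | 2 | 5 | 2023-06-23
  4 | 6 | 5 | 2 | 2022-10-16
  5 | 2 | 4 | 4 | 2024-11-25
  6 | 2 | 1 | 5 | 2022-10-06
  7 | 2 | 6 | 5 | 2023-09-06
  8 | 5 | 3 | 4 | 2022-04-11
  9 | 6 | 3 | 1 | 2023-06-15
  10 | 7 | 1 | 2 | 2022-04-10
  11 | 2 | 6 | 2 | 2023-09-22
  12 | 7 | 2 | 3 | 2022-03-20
SELECT name, city FROM customers WHERE city = 'San Antonio'

Execution result:
(no rows)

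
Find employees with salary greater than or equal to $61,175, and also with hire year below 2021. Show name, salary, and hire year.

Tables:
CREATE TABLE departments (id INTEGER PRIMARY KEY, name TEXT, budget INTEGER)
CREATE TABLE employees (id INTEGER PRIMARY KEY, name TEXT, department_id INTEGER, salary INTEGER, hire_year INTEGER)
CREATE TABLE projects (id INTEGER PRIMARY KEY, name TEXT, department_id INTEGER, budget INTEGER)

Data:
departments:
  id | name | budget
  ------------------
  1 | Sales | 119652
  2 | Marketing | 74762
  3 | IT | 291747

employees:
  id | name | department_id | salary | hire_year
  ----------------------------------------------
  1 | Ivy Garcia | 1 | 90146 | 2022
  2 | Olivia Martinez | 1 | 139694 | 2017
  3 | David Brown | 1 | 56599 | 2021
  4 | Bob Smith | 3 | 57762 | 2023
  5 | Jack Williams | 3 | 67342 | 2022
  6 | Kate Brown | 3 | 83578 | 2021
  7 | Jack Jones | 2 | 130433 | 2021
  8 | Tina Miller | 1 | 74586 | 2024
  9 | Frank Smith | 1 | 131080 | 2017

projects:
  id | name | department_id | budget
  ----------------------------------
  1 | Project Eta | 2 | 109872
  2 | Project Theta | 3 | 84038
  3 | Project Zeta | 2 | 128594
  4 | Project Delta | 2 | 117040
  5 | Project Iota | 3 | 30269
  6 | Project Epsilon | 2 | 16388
SELECT name, salary, hire_year FROM employees WHERE salary >= 61175 AND hire_year < 2021

Execution result:
name | salary | hire_year
Olivia Martinez | 139694 | 2017
Frank Smith | 131080 | 2017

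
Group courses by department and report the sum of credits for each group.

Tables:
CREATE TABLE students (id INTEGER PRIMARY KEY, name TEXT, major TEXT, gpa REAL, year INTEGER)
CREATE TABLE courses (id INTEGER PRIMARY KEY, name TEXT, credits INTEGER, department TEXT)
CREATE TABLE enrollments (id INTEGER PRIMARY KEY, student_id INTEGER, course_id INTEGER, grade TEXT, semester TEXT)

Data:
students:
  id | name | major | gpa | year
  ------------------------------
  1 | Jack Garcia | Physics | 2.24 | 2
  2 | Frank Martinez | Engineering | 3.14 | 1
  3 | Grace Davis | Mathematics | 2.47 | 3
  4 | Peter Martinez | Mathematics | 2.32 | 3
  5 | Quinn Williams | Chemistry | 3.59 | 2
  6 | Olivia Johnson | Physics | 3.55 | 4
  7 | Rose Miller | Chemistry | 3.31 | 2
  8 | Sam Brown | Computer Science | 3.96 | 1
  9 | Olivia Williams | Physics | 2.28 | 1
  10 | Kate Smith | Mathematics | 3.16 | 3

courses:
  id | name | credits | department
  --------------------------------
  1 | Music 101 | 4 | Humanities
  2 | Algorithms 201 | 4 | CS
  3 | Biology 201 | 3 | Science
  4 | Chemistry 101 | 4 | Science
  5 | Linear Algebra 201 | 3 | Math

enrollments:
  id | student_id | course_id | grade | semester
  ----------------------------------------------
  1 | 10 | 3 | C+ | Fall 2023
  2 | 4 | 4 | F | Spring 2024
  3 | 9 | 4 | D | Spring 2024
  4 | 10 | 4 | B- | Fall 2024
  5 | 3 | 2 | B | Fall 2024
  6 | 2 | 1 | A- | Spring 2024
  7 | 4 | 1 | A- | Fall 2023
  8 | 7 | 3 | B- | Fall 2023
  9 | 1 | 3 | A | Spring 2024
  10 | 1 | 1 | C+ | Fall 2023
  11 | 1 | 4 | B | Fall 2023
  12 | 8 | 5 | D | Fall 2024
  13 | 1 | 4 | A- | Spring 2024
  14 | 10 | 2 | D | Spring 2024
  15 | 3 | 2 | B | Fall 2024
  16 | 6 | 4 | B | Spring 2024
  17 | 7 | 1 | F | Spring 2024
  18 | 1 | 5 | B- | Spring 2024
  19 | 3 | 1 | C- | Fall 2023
SELECT department, SUM(credits) AS sum_credits FROM courses GROUP BY department

Execution result:
department | sum_credits
CS | 4
Humanities | 4
Math | 3
Science | 7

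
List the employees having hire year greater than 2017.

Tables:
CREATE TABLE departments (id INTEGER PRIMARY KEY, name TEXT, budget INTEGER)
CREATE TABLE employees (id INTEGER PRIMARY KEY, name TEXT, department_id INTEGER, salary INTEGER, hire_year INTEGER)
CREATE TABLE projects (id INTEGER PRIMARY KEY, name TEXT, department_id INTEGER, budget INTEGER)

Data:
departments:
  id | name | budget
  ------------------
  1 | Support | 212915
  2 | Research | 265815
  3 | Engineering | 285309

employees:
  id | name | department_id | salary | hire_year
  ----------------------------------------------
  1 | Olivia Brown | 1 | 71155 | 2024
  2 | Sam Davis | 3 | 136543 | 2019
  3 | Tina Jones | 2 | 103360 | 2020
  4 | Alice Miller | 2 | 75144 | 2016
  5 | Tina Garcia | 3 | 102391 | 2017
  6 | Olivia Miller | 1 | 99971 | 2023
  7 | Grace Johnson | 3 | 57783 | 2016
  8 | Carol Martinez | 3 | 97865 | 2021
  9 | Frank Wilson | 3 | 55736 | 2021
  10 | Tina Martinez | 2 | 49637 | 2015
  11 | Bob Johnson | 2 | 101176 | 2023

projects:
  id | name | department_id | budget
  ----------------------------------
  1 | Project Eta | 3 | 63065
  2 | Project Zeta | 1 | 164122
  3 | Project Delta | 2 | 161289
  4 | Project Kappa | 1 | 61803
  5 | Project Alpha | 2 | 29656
SELECT name, hire_year FROM employees WHERE hire_year > 2017

Execution result:
name | hire_year
Olivia Brown | 2024
Sam Davis | 2019
Tina Jones | 2020
Olivia Miller | 2023
Carol Martinez | 2021
Frank Wilson | 2021
Bob Johnson | 2023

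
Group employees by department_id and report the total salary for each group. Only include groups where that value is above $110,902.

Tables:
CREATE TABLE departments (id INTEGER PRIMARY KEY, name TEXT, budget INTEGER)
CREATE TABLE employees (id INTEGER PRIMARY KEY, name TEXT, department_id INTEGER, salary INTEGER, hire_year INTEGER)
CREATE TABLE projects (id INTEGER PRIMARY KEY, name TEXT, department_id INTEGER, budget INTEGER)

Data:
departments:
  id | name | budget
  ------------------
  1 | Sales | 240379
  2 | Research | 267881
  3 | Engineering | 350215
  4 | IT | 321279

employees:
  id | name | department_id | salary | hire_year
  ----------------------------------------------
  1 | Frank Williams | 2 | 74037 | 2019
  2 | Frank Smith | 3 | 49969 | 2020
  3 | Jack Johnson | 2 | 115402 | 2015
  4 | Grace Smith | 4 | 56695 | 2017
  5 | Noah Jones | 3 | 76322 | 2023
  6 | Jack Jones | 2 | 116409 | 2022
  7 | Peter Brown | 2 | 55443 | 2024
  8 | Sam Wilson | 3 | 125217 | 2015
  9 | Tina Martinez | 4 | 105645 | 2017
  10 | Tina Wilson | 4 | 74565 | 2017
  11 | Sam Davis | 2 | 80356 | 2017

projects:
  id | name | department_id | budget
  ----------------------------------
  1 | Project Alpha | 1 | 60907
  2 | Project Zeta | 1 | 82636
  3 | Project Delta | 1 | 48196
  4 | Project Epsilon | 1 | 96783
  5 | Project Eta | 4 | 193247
SELECT department_id, SUM(salary) AS sum_salary FROM employees GROUP BY department_id HAVING SUM(salary) > 110902

Execution result:
department_id | sum_salary
2 | 441647
3 | 251508
4 | 236905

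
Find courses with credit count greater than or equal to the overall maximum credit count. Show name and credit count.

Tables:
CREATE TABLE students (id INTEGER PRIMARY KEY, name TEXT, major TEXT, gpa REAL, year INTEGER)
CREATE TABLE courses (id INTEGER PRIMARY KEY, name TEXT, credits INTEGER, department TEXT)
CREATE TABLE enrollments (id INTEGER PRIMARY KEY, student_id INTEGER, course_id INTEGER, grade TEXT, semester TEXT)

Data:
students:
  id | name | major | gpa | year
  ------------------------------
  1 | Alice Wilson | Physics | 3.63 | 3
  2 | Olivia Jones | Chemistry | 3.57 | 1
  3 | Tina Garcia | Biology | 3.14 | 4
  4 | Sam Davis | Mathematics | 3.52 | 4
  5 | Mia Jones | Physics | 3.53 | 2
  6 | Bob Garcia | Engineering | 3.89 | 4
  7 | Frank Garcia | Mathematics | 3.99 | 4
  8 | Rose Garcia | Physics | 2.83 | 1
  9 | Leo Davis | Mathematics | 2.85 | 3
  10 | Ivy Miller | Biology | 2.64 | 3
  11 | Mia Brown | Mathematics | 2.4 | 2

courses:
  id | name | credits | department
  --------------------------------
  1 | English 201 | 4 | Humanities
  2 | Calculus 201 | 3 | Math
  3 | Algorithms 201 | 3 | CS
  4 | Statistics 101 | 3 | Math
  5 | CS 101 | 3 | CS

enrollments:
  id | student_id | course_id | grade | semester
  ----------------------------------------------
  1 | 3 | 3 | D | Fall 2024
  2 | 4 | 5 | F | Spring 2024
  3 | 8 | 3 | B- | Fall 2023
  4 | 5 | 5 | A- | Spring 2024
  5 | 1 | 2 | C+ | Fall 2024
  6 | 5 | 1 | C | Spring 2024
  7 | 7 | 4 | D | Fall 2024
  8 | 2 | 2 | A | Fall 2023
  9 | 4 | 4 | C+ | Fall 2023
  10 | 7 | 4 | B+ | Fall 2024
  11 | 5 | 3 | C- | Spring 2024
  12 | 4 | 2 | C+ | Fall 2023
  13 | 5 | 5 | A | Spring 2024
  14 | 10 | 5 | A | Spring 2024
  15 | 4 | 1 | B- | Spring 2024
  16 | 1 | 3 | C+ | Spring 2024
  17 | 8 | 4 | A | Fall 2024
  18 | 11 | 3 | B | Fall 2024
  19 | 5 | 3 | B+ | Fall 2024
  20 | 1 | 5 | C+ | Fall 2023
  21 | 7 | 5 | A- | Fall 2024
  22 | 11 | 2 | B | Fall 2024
SELECT name, credits FROM courses WHERE credits >= (SELECT MAX(credits) FROM courses)

Execution result:
name | credits
English 201 | 4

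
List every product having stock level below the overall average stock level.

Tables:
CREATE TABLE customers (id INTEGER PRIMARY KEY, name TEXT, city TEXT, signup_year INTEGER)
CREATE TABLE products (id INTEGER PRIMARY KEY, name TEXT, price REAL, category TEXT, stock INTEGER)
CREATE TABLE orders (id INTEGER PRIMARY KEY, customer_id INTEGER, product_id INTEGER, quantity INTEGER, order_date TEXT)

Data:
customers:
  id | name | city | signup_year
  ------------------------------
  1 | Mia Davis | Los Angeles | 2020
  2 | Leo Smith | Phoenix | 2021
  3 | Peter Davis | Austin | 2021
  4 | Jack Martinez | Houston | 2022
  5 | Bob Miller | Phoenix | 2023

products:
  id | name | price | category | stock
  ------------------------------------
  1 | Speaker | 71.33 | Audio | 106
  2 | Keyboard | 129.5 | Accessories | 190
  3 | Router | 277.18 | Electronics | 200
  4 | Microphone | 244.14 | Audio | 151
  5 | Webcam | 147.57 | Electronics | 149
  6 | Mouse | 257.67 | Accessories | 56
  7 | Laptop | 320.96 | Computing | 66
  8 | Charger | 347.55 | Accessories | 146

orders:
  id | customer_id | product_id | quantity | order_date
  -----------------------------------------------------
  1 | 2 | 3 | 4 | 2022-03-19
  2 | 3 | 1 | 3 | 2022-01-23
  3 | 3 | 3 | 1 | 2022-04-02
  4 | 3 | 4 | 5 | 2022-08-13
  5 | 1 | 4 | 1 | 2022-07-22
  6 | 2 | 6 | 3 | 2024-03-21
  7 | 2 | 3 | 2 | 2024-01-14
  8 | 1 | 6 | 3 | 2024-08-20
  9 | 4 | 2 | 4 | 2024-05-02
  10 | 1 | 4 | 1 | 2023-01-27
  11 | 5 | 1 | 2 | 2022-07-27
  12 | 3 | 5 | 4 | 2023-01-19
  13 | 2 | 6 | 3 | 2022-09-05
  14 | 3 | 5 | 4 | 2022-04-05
SELECT name, stock FROM products WHERE stock < (SELECT AVG(stock) FROM products)

Execution result:
name | stock
Speaker | 106
Mouse | 56
Laptop | 66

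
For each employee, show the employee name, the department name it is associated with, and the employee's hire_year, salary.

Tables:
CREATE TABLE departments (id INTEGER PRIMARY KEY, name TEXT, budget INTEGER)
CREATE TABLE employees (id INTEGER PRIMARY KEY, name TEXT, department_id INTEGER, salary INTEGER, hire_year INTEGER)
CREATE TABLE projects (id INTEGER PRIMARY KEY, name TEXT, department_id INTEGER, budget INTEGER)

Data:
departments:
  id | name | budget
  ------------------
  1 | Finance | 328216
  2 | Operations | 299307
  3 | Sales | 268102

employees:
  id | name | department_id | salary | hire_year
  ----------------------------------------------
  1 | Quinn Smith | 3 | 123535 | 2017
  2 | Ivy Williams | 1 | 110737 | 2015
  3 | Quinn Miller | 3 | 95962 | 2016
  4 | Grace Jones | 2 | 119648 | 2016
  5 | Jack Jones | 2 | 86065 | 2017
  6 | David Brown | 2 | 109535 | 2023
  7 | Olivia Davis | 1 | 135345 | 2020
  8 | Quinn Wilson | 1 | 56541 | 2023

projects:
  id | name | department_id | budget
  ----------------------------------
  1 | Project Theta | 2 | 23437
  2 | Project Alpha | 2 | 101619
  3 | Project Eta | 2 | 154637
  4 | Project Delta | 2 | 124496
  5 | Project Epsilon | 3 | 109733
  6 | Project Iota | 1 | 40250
SELECT c.name, p.name AS department, c.hire_year, c.salary FROM employees c JOIN departments p ON c.department_id = p.id

Execution result:
name | department | hire_year | salary
Quinn Smith | Sales | 2017 | 123535
Ivy Williams | Finance | 2015 | 110737
Quinn Miller | Sales | 2016 | 95962
Grace Jones | Operations | 2016 | 119648
Jack Jones | Operations | 2017 | 86065
David Brown | Operations | 2023 | 109535
Olivia Davis | Finance | 2020 | 135345
Quinn Wilson | Finance | 2023 | 56541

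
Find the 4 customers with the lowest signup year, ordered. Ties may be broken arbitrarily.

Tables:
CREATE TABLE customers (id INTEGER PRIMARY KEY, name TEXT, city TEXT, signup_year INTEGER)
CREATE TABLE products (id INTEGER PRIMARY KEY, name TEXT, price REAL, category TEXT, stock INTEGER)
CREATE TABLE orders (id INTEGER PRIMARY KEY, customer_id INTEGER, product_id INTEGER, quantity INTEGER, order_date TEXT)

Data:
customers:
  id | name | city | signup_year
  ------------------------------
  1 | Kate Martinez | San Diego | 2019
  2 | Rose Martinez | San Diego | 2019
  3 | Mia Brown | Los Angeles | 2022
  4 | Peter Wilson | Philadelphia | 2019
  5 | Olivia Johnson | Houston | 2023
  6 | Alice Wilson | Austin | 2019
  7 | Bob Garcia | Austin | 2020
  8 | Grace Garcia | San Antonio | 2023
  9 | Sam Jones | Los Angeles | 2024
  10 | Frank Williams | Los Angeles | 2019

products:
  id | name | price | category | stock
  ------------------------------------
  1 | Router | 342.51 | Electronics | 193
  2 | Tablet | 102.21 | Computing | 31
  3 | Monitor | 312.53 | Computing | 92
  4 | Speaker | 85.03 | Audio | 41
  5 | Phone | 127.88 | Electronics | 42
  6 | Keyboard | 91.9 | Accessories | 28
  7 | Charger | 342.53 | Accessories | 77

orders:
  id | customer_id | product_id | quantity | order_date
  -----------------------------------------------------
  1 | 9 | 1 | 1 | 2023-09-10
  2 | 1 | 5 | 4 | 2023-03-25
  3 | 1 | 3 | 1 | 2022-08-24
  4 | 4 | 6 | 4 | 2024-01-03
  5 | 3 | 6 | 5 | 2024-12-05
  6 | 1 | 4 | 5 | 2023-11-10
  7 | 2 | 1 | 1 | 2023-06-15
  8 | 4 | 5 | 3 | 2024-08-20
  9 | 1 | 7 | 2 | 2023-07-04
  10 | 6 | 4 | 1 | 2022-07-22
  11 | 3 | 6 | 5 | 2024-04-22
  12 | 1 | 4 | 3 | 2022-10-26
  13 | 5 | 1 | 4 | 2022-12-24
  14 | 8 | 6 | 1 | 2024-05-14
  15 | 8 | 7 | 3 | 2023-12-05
SELECT name, signup_year FROM customers ORDER BY signup_year ASC LIMIT 4

Execution result:
name | signup_year
Kate Martinez | 2019
Rose Martinez | 2019
Peter Wilson | 2019
Alice Wilson | 2019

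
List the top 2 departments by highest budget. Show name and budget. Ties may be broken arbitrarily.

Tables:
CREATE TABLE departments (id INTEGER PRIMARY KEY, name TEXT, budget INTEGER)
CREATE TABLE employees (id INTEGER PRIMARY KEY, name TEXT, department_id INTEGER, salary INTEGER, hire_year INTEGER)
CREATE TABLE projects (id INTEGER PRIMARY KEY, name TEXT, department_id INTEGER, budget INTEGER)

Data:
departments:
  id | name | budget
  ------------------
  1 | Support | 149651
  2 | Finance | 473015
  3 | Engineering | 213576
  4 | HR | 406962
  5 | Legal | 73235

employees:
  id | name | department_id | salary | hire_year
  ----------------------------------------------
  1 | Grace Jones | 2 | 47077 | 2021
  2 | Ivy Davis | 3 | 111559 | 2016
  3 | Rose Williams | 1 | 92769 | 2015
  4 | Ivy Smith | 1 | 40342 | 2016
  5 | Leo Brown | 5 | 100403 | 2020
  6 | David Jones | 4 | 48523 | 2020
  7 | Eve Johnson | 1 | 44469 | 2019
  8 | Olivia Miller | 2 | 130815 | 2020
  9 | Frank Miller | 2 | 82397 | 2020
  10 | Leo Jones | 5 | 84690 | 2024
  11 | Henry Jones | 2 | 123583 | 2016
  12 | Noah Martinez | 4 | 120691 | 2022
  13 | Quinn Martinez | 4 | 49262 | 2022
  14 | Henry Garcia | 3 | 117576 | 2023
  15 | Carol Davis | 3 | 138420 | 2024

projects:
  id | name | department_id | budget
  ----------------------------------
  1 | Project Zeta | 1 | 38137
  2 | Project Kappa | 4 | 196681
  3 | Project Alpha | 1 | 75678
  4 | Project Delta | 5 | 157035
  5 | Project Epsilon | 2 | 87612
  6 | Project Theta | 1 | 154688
SELECT name, budget FROM departments ORDER BY budget DESC LIMIT 2

Execution result:
name | budget
Finance | 473015
HR | 406962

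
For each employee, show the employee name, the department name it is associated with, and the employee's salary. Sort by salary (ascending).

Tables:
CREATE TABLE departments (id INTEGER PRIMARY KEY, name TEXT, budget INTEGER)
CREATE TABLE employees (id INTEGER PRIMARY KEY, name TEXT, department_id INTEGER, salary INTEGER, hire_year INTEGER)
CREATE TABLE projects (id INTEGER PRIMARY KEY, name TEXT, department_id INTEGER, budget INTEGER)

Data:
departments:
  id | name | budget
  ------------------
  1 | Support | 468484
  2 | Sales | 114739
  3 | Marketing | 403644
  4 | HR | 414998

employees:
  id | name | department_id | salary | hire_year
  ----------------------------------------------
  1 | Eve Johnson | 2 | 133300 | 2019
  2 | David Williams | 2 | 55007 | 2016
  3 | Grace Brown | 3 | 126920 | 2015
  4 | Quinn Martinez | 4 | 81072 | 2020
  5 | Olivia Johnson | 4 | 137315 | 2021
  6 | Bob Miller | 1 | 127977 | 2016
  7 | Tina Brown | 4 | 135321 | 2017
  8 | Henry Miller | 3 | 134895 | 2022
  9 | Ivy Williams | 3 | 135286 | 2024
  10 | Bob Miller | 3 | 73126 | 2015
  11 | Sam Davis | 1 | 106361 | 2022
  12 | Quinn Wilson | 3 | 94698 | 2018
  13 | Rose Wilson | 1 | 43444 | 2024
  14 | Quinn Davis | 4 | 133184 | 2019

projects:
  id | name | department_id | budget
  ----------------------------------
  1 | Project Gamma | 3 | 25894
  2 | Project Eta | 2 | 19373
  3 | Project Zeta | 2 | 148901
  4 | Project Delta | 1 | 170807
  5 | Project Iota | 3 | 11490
SELECT c.name, p.name AS department, c.salary FROM employees c JOIN departments p ON c.department_id = p.id ORDER BY c.salary ASC

Execution result:
name | department | salary
Rose Wilson | Support | 43444
David Williams | Sales | 55007
Bob Miller | Marketing | 73126
Quinn Martinez | HR | 81072
Quinn Wilson | Marketing | 94698
Sam Davis | Support | 106361
Grace Brown | Marketing | 126920
Bob Miller | Support | 127977
Quinn Davis | HR | 133184
Eve Johnson | Sales | 133300
Henry Miller | Marketing | 134895
Ivy Williams | Marketing | 135286
Tina Brown | HR | 135321
Olivia Johnson | HR | 137315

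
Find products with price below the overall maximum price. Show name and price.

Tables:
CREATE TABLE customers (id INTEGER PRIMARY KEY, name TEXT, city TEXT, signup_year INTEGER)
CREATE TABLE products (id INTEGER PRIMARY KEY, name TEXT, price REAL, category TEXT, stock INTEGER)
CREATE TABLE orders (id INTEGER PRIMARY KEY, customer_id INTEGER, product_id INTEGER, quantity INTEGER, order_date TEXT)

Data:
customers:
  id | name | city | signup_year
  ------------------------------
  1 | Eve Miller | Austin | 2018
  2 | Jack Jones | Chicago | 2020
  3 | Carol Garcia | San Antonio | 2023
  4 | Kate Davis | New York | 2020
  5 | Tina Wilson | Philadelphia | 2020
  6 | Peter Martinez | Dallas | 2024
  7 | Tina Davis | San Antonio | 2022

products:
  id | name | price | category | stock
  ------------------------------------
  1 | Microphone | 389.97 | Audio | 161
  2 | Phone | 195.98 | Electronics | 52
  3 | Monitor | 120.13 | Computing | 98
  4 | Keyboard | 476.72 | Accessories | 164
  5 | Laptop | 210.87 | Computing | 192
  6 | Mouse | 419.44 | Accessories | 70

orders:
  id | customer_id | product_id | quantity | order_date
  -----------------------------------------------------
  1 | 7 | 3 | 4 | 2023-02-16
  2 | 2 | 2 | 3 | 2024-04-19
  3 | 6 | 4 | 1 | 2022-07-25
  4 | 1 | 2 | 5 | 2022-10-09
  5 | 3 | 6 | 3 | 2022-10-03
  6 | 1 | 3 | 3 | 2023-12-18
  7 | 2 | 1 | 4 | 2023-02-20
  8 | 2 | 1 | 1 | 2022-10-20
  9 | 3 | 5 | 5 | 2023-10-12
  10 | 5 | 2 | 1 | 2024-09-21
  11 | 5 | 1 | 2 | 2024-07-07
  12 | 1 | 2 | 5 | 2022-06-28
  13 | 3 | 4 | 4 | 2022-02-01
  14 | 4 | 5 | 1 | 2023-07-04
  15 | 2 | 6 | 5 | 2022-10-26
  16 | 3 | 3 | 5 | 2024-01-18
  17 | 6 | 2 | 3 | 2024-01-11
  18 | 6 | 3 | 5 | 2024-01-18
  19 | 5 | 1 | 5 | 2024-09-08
SELECT name, price FROM products WHERE price < (SELECT MAX(price) FROM products)

Execution result:
name | price
Microphone | 389.97
Phone | 195.98
Monitor | 120.13
Laptop | 210.87
Mouse | 419.44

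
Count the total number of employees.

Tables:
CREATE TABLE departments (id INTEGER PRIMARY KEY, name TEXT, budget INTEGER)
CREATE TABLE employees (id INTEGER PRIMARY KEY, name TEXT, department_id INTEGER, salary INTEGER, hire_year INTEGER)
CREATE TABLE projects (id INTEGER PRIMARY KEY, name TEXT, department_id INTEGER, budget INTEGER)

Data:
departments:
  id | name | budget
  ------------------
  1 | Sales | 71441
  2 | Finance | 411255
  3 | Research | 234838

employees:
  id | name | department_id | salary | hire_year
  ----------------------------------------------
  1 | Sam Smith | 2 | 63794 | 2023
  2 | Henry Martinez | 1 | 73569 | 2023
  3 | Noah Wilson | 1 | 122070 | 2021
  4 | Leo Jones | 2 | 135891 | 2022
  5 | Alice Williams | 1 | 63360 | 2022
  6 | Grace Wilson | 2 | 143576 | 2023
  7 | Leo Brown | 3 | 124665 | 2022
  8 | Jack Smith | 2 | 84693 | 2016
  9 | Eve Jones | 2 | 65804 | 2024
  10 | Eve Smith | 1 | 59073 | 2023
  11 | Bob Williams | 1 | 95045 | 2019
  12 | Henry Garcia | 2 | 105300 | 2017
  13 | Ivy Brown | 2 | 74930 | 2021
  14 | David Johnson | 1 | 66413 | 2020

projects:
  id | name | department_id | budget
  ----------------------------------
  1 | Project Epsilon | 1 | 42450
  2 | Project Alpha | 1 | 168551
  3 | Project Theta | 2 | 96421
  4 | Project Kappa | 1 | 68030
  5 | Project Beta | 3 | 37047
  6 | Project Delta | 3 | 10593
SELECT COUNT(*) FROM employees

Execution result:
14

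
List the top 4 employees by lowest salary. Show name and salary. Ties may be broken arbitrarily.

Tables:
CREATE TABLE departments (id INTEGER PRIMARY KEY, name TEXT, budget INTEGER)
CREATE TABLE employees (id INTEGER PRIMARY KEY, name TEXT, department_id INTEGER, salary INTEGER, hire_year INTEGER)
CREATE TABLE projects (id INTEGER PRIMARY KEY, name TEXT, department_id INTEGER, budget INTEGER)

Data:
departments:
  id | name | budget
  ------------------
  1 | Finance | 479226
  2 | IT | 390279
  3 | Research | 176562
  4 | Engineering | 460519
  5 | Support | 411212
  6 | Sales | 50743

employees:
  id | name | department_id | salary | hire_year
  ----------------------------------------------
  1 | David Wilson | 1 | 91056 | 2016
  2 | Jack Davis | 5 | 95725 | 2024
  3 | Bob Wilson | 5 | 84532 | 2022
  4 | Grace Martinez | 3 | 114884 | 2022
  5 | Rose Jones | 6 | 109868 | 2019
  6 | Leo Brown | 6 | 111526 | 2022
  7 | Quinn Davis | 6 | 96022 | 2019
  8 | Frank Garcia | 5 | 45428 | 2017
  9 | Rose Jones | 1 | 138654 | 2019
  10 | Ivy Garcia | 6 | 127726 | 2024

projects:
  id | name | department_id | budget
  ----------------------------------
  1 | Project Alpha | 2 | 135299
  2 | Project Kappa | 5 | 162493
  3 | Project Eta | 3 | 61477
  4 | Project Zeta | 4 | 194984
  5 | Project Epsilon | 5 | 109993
SELECT name, salary FROM employees ORDER BY salary ASC LIMIT 4

Execution result:
name | salary
Frank Garcia | 45428
Bob Wilson | 84532
David Wilson | 91056
Jack Davis | 95725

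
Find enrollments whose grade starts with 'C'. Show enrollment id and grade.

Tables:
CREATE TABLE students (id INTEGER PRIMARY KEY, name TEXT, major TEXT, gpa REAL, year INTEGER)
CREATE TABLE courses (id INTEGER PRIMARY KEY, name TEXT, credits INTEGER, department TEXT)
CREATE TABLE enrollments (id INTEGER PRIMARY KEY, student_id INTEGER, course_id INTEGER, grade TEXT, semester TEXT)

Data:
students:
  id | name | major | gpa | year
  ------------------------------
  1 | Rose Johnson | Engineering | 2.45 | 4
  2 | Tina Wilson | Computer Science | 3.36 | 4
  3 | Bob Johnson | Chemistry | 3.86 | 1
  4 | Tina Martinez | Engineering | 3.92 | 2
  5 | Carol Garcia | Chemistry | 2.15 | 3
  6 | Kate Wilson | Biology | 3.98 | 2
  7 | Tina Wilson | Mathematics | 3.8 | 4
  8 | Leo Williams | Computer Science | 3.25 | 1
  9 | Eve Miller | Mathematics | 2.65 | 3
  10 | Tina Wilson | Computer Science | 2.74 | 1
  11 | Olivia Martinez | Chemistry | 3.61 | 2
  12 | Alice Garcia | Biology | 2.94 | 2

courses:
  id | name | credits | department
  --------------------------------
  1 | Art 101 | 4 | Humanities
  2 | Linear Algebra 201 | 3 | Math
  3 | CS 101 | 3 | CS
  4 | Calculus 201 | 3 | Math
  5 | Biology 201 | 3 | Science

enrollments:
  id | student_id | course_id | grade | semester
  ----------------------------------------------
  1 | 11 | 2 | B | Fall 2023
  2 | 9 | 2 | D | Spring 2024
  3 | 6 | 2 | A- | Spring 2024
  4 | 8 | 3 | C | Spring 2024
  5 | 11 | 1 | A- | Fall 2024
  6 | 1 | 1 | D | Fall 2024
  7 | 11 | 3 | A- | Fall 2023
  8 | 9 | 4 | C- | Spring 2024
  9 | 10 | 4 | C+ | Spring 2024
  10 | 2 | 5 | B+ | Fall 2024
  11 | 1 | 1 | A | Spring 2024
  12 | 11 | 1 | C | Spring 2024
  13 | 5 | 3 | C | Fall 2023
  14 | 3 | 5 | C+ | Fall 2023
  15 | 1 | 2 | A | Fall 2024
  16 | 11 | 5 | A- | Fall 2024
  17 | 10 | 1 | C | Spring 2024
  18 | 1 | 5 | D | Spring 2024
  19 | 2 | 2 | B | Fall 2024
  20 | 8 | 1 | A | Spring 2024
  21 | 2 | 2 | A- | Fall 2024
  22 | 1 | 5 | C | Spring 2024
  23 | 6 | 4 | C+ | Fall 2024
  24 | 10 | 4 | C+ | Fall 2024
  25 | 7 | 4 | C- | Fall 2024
SELECT id, grade FROM enrollments WHERE grade LIKE 'C%'

Execution result:
id | grade
4 | C
8 | C-
9 | C+
12 | C
13 | C
14 | C+
17 | C
22 | C
23 | C+
24 | C+
25 | C-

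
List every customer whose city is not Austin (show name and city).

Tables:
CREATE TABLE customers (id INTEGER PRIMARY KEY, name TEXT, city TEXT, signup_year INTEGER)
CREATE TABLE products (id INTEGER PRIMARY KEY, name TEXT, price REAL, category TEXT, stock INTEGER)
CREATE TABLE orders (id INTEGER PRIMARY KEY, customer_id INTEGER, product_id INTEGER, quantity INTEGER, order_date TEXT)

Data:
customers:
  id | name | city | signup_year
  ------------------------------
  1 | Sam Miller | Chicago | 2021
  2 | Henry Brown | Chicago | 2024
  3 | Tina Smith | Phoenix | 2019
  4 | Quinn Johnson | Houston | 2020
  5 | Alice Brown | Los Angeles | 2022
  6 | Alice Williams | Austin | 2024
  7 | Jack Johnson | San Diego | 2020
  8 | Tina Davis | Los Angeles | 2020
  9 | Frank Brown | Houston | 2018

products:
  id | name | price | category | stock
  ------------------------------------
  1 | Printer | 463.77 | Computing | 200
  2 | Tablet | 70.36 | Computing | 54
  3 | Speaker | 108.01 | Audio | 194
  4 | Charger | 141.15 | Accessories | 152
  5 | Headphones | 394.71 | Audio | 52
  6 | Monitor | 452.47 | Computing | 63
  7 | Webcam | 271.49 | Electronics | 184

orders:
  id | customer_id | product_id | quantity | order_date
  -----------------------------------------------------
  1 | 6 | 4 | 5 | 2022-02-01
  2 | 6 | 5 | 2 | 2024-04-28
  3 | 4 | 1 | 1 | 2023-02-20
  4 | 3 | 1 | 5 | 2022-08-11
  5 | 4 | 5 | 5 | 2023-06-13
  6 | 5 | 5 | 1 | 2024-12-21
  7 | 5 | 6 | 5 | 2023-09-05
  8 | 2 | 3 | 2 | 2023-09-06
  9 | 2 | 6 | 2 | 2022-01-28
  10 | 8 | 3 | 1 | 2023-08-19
SELECT name, city FROM customers WHERE city <> 'Austin'

Execution result:
name | city
Sam Miller | Chicago
Henry Brown | Chicago
Tina Smith | Phoenix
Quinn Johnson | Houston
Alice Brown | Los Angeles
Jack Johnson | San Diego
Tina Davis | Los Angeles
Frank Brown | Houston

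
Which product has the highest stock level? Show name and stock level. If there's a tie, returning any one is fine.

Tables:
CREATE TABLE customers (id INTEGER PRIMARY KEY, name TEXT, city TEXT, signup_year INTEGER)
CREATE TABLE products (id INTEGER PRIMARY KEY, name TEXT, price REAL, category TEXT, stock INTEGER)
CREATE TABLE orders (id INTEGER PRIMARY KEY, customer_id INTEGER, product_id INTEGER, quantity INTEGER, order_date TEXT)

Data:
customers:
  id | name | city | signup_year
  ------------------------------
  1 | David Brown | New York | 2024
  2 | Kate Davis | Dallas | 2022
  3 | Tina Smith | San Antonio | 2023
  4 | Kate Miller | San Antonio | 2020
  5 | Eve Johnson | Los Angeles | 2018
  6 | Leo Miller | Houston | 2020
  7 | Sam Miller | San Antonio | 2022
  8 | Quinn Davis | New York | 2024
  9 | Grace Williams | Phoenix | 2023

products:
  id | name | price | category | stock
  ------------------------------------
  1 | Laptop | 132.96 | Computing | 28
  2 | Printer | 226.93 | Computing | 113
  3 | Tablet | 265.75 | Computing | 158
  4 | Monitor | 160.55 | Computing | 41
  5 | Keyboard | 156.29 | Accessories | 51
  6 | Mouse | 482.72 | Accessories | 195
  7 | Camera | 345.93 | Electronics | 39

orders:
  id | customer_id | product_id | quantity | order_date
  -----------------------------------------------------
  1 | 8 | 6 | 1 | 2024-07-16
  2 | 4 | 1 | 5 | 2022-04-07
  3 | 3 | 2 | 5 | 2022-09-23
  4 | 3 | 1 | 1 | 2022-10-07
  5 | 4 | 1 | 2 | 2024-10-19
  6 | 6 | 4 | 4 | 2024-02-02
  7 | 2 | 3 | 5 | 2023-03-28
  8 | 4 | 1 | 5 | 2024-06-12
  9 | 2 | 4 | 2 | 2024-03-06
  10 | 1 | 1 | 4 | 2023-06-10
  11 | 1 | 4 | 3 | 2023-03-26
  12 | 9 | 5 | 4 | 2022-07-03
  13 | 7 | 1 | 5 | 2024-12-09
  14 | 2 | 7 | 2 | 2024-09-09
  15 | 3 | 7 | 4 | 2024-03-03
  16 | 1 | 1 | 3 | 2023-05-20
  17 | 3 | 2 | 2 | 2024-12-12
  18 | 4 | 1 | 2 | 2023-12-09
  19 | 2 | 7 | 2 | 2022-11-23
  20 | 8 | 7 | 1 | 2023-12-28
SELECT name, stock FROM products ORDER BY stock DESC LIMIT 1

Execution result:
name | stock
Mouse | 195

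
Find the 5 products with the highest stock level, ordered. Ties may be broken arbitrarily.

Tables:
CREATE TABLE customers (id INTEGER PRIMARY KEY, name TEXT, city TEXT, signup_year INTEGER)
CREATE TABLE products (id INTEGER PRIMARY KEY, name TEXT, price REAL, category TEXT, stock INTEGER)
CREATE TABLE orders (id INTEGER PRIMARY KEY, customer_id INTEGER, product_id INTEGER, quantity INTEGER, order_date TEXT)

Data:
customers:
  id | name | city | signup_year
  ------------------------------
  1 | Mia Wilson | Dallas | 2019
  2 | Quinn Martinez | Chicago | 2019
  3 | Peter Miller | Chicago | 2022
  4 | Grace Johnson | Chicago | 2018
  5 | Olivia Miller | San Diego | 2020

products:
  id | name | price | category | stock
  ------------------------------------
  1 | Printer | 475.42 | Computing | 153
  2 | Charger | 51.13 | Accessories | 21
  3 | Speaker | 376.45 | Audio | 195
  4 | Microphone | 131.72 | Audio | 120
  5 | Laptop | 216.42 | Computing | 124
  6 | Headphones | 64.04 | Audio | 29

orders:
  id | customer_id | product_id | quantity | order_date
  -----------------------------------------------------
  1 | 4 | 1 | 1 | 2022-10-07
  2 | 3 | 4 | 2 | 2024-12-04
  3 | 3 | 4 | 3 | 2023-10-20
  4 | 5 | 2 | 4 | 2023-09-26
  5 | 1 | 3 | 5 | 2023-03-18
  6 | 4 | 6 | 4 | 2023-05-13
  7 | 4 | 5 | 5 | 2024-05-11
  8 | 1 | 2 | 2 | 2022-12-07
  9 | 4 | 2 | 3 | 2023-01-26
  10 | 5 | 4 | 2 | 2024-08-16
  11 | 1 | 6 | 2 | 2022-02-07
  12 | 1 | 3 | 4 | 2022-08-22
SELECT name, stock FROM products ORDER BY stock DESC LIMIT 5

Execution result:
name | stock
Speaker | 195
Printer | 153
Laptop | 124
Microphone | 120
Headphones | 29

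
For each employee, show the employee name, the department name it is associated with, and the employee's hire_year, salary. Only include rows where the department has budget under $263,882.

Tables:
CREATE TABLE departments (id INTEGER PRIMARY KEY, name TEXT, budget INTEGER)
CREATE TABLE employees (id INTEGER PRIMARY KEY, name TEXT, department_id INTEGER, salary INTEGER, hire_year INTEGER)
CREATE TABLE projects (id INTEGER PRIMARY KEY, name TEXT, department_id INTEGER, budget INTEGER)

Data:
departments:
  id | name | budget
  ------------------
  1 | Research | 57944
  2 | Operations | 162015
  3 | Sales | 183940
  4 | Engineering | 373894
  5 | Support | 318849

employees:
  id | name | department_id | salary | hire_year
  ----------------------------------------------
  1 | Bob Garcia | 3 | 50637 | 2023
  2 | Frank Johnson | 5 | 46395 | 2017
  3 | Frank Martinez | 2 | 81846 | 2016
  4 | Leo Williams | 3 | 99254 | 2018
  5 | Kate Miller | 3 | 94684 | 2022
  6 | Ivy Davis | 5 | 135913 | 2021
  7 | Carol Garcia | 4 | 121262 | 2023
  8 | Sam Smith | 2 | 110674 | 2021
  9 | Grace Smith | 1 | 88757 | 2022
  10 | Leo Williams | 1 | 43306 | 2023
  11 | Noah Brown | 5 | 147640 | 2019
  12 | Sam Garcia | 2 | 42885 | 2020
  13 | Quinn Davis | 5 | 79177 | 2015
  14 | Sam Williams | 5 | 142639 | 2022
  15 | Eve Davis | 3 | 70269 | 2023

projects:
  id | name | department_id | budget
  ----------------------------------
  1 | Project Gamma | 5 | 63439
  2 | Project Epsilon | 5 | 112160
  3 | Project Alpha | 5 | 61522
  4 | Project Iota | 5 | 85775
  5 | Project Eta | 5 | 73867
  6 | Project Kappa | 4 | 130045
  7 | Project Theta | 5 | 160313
SELECT c.name, p.name AS department, c.hire_year, c.salary FROM employees c JOIN departments p ON c.department_id = p.id WHERE p.budget < 263882

Execution result:
name | department | hire_year | salary
Bob Garcia | Sales | 2023 | 50637
Frank Martinez | Operations | 2016 | 81846
Leo Williams | Sales | 2018 | 99254
Kate Miller | Sales | 2022 | 94684
Sam Smith | Operations | 2021 | 110674
Grace Smith | Research | 2022 | 88757
Leo Williams | Research | 2023 | 43306
Sam Garcia | Operations | 2020 | 42885
Eve Davis | Sales | 2023 | 70269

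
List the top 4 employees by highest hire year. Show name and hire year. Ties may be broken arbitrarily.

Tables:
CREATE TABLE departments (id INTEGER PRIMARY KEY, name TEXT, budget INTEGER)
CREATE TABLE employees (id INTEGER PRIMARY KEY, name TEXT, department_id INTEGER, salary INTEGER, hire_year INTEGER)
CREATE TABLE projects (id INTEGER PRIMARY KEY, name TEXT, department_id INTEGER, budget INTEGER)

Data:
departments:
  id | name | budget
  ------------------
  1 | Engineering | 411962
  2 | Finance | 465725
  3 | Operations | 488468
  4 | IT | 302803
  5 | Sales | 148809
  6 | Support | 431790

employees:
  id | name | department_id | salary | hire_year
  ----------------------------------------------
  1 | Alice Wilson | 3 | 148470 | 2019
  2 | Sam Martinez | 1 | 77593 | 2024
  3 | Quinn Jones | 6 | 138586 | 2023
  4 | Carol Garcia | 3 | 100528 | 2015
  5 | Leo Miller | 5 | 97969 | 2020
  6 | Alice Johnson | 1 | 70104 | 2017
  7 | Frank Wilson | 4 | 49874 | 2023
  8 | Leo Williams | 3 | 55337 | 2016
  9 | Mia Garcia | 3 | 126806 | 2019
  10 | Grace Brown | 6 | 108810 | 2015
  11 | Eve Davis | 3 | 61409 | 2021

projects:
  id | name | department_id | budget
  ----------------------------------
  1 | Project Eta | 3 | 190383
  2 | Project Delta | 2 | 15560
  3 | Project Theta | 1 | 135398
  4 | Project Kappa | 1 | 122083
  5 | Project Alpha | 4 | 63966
SELECT name, hire_year FROM employees ORDER BY hire_year DESC LIMIT 4

Execution result:
name | hire_year
Sam Martinez | 2024
Quinn Jones | 2023
Frank Wilson | 2023
Eve Davis | 2021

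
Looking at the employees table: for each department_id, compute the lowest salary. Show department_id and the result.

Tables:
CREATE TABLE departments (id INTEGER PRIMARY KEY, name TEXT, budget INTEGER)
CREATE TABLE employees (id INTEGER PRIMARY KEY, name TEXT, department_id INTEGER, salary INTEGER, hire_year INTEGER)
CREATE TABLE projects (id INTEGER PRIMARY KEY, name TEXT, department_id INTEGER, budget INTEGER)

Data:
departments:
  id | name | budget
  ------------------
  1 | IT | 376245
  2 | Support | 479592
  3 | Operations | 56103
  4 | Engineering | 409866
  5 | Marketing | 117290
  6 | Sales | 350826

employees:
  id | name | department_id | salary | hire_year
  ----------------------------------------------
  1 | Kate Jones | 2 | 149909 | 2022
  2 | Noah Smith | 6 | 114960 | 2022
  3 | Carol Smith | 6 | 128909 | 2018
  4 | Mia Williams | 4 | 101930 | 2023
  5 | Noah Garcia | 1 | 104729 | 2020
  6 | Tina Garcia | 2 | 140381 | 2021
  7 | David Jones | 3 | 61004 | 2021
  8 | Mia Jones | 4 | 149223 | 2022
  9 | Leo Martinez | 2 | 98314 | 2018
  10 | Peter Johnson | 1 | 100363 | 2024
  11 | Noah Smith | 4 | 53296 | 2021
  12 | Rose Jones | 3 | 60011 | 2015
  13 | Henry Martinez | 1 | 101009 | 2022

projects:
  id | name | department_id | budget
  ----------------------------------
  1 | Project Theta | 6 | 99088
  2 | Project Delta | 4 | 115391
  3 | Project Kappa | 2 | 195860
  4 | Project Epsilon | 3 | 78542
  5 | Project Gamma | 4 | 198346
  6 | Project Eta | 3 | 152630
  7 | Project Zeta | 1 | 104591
SELECT department_id, MIN(salary) AS min_salary FROM employees GROUP BY department_id

Execution result:
department_id | min_salary
1 | 100363
2 | 98314
3 | 60011
4 | 53296
6 | 114960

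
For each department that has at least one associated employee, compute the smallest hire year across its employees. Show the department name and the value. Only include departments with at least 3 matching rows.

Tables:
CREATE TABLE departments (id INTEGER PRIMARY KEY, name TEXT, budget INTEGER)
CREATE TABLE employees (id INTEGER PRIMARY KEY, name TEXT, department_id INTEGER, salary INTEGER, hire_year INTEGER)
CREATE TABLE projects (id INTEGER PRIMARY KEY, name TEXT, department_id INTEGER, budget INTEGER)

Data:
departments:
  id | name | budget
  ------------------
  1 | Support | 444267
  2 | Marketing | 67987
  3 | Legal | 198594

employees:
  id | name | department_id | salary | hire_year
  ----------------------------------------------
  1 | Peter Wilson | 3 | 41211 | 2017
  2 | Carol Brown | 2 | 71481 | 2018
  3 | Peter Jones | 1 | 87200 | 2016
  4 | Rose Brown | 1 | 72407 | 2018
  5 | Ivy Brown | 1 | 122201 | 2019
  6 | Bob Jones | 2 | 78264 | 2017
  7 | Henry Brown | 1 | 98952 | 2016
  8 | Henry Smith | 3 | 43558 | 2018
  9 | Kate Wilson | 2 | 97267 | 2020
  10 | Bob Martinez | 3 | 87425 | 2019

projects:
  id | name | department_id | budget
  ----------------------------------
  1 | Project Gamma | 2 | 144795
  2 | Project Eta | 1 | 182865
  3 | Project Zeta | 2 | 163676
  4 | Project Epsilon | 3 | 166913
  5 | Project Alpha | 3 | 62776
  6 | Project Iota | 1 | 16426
SELECT p.name, MIN(c.hire_year) AS min_hire_year FROM employees c JOIN departments p ON c.department_id = p.id GROUP BY p.id, p.name HAVING COUNT(*) >= 3

Execution result:
name | min_hire_year
Support | 2016
Marketing | 2017
Legal | 2017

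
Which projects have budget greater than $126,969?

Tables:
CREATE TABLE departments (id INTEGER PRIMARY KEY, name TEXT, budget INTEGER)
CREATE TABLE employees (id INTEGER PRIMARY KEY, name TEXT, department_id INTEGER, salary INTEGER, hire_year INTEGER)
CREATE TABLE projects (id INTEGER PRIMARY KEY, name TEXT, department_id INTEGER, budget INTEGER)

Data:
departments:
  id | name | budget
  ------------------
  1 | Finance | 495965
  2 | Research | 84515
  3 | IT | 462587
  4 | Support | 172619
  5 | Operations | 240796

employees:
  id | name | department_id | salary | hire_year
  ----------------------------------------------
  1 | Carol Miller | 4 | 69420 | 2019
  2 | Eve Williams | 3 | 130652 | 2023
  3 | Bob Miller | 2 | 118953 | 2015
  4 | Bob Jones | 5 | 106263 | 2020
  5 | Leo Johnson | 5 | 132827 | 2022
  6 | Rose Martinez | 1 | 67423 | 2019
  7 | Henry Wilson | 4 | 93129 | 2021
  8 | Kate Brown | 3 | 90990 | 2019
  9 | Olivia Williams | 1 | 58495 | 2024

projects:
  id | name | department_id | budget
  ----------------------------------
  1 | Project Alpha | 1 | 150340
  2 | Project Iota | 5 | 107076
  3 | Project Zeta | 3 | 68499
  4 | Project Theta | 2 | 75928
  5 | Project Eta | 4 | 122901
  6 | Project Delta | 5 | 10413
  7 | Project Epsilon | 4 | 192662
SELECT name, budget FROM projects WHERE budget > 126969

Execution result:
name | budget
Project Alpha | 150340
Project Epsilon | 192662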